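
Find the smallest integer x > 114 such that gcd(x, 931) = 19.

gcd(x, 931) = 19 forces 19 | x; write x = 19s. Then gcd(19s, 19·49) = 19·gcd(s, 49), so need gcd(s, 49) = 1.
19s > 114 gives s ≥ 7. The least s ≥ 7 coprime to 49 is 8, so x = 19·8 = 152.

152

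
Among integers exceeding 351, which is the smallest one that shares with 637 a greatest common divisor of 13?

377

637 = 13·49. Any x with gcd(x, 637) = 13 is a multiple of 13, say 13s, with s coprime to 49.
Need s > 351/13, so s ≥ 28. First s ≥ 28 with gcd(s, 49) = 1 is s = 29. Thus x = 13·29 = 377.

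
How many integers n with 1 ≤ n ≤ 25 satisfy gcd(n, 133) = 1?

133 = 7·19. Inclusion–exclusion on these primes:
25 − ⌊25/7⌋ − ⌊25/19⌋ + ⌊25/133⌋ = 21

21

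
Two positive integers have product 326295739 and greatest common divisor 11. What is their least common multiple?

29663249

gcd·lcm = product, so lcm = 326295739/11 = 29663249.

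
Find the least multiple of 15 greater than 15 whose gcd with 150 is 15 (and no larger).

45

150 = 15·10. Any k with gcd(k, 150) = 15 is a multiple of 15, say 15s, with s coprime to 10.
Need s > 15/15, so s ≥ 2. First s ≥ 2 with gcd(s, 10) = 1 is s = 3. Thus k = 15·3 = 45.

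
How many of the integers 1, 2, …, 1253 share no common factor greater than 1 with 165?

608

165 = 3·5·11. Inclusion–exclusion on these primes:
1253 − ⌊1253/3⌋ − ⌊1253/5⌋ − ⌊1253/11⌋ + ⌊1253/15⌋ + ⌊1253/33⌋ + ⌊1253/55⌋ − ⌊1253/165⌋ = 608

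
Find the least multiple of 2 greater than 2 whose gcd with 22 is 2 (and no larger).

Multiples of 2 above 2: 2·2, 2·3, … . Need the cofactor coprime to 22/2 = 11.
Checking s = 2, 3, … the first with gcd(s, 11) = 1 is s = 2, giving 4.

4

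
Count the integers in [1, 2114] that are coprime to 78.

651

78 = 2·3·13. Inclusion–exclusion on these primes:
2114 − ⌊2114/2⌋ − ⌊2114/3⌋ − ⌊2114/13⌋ + ⌊2114/6⌋ + ⌊2114/26⌋ + ⌊2114/39⌋ − ⌊2114/78⌋ = 651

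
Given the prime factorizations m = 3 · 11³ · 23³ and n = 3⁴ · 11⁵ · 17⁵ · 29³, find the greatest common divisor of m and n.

min exponent per shared prime: 3 · 11³ = 3993

3993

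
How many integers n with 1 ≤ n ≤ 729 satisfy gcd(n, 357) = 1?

Prime factors of 357: 3, 7, 17. Count integers ≤ 729 divisible by none of them.
By inclusion–exclusion: 729 − ⌊729/3⌋ − ⌊729/7⌋ − ⌊729/17⌋ + ⌊729/21⌋ + ⌊729/51⌋ + ⌊729/119⌋ − ⌊729/357⌋ = 392.

392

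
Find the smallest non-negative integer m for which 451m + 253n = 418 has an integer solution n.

Euclid: 451 = 1·253 + 198; 253 = 1·198 + 55; 198 = 3·55 + 33; 55 = 1·33 + 22; 33 = 1·22 + 11; 22 = 2·11 + 0 → gcd = 11; 418 = 11·38.
Back-substitution yields 451·(9) + 253·(-16) = 11, so one solution is m = 9·38 = 342, n = -16·38 = -608.
Solutions in m differ by 253/11 = 23; the one in [0, 23) is 342 mod 23 = 20.

20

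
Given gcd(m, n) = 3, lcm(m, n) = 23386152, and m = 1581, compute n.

Using mn = gcd(m,n)·lcm(m,n) = 3·23386152 = 70158456, we get n = 70158456/1581 = 44376.

44376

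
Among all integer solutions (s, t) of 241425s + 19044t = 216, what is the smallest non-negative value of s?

Reduce mod 19044: 241425s ≡ 216 (mod 19044). With g = gcd(241425, 19044) = 9 dividing 216, divide through: 26825s ≡ 24 (mod 2116).
Since gcd(26825, 2116) = 1, s ≡ 24·(26825)⁻¹ ≡ 1896 (mod 2116). Smallest non-negative: 1896.

1896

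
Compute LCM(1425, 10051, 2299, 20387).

97871361225

lcm(1425, 10051) = 1425·10051/gcd = 14322675/19 = 753825
lcm(753825, 2299) = 753825·2299/gcd = 1733043675/19 = 91212825
lcm(91212825, 20387) = 91212825·20387/gcd = 1859555863275/19 = 97871361225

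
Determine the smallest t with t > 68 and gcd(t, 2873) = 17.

85

2873 = 17·169. Any t with gcd(t, 2873) = 17 is a multiple of 17, say 17s, with s coprime to 169.
Need s > 68/17, so s ≥ 5. First s ≥ 5 with gcd(s, 169) = 1 is s = 5. Thus t = 17·5 = 85.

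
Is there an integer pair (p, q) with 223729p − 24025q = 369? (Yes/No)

gcd(223729, 24025): 223729 = 9·24025 + 7504; 24025 = 3·7504 + 1513; 7504 = 4·1513 + 1452; 1513 = 1·1452 + 61; 1452 = 23·61 + 49; 61 = 1·49 + 12; 49 = 4·12 + 1; 12 = 12·1 + 0 → 1
1 divides 369, so a solution exists.

Yes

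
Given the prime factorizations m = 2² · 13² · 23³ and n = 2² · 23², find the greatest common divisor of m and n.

2116

min exponent per shared prime: 2² · 23² = 2116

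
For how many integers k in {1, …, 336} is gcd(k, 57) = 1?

212

57 = 3·19. Inclusion–exclusion on these primes:
336 − ⌊336/3⌋ − ⌊336/19⌋ + ⌊336/57⌋ = 212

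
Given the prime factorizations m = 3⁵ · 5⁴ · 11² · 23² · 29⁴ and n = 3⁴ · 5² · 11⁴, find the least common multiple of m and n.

831964308250741875

max exponent per prime: 3⁵ · 5⁴ · 11⁴ · 23² · 29⁴ = 831964308250741875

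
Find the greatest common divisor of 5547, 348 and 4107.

5547 = 3 · 43²; 348 = 2² · 3 · 29; 4107 = 3 · 37²
gcd takes min exponent of each prime: 3 = 3

3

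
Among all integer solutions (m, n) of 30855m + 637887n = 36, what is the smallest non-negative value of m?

168532

gcd(30855, 637887) = 3 (Euclid: 637887 = 20·30855 + 20787; 30855 = 1·20787 + 10068; 20787 = 2·10068 + 651; 10068 = 15·651 + 303; 651 = 2·303 + 45; 303 = 6·45 + 33; 45 = 1·33 + 12; 33 = 2·12 + 9; 12 = 1·9 + 3; 9 = 3·3 + 0), and 3 | 36.
Extended Euclid: 30855·(-56832) + 637887·(2749) = 3. Scale by 12: m₀ = -681984.
General solution m = m₀ + 212629t; reducing mod 212629 gives m = 168532 (and n = -8152).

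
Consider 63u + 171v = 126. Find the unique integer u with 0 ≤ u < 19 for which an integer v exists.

Reduce mod 171: 63u ≡ 126 (mod 171). With g = gcd(63, 171) = 9 dividing 126, divide through: 7u ≡ 14 (mod 19).
Since gcd(7, 19) = 1, u ≡ 14·(7)⁻¹ ≡ 2 (mod 19). Smallest non-negative: 2.

2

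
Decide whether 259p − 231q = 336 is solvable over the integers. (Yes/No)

gcd(259, 231): 259 = 1·231 + 28; 231 = 8·28 + 7; 28 = 4·7 + 0 → 7
7 divides 336, so a solution exists.

Yes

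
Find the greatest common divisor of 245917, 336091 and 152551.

133

gcd(245917, 336091): 336091 = 1·245917 + 90174; 245917 = 2·90174 + 65569; 90174 = 1·65569 + 24605; 65569 = 2·24605 + 16359; 24605 = 1·16359 + 8246; 16359 = 1·8246 + 8113; 8246 = 1·8113 + 133; 8113 = 61·133 + 0 → 133
gcd(133, 152551): 152551 = 1147·133 + 0 → 133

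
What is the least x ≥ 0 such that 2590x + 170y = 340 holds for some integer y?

Reduce mod 170: 2590x ≡ 340 (mod 170). With g = gcd(2590, 170) = 10 dividing 340, divide through: 259x ≡ 34 (mod 17).
Since gcd(259, 17) = 1, x ≡ 34·(259)⁻¹ ≡ 0 (mod 17). Smallest non-negative: 0.

0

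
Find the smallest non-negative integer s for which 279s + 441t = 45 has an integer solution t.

46

gcd(279, 441) = 9 (Euclid: 441 = 1·279 + 162; 279 = 1·162 + 117; 162 = 1·117 + 45; 117 = 2·45 + 27; 45 = 1·27 + 18; 27 = 1·18 + 9; 18 = 2·9 + 0), and 9 | 45.
Extended Euclid: 279·(19) + 441·(-12) = 9. Scale by 5: s₀ = 95.
General solution s = s₀ + 49k; reducing mod 49 gives s = 46 (and t = -29).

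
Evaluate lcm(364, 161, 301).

359996

364 = 2² · 7 · 13; 161 = 7 · 23; 301 = 7 · 43
lcm takes max exponent of each prime: 2² · 7 · 13 · 23 · 43 = 359996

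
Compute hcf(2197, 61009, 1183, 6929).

gcd(2197, 61009): 61009 = 27·2197 + 1690; 2197 = 1·1690 + 507; 1690 = 3·507 + 169; 507 = 3·169 + 0 → 169
gcd(169, 1183): 1183 = 7·169 + 0 → 169
gcd(169, 6929): 6929 = 41·169 + 0 → 169

169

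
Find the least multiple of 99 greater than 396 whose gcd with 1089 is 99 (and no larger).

495

Multiples of 99 above 396: 99·5, 99·6, … . Need the cofactor coprime to 1089/99 = 11.
Checking s = 5, 6, … the first with gcd(s, 11) = 1 is s = 5, giving 495.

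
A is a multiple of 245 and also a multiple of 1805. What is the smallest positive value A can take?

88445

245 = 5 · 7²; 1805 = 5 · 19²
max exponents: 5 · 7² · 19² = 88445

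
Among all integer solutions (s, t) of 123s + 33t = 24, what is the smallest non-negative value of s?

Reduce mod 33: 123s ≡ 24 (mod 33). With g = gcd(123, 33) = 3 dividing 24, divide through: 41s ≡ 8 (mod 11).
Since gcd(41, 11) = 1, s ≡ 8·(41)⁻¹ ≡ 1 (mod 11). Smallest non-negative: 1.

1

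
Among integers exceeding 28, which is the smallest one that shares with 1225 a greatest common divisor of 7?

Multiples of 7 above 28: 7·5, 7·6, … . Need the cofactor coprime to 1225/7 = 175.
Checking s = 5, 6, … the first with gcd(s, 175) = 1 is s = 6, giving 42.

42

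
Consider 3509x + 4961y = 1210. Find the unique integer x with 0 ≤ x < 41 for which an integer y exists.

Euclid: 4961 = 1·3509 + 1452; 3509 = 2·1452 + 605; 1452 = 2·605 + 242; 605 = 2·242 + 121; 242 = 2·121 + 0 → gcd = 121; 1210 = 121·10.
Back-substitution yields 3509·(17) + 4961·(-12) = 121, so one solution is x = 17·10 = 170, y = -12·10 = -120.
Solutions in x differ by 4961/121 = 41; the one in [0, 41) is 170 mod 41 = 6.

6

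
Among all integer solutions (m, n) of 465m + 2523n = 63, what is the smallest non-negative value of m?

266

Euclid: 2523 = 5·465 + 198; 465 = 2·198 + 69; 198 = 2·69 + 60; 69 = 1·60 + 9; 60 = 6·9 + 6; 9 = 1·6 + 3; 6 = 2·3 + 0 → gcd = 3; 63 = 3·21.
Back-substitution yields 465·(293) + 2523·(-54) = 3, so one solution is m = 293·21 = 6153, n = -54·21 = -1134.
Solutions in m differ by 2523/3 = 841; the one in [0, 841) is 6153 mod 841 = 266.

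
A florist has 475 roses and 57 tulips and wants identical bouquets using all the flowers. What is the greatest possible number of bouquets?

Euclid: 475 = 8·57 + 19; 57 = 3·19 + 0. Last nonzero remainder: 19.

19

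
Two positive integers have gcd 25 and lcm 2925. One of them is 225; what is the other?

m·n = gcd·lcm = 25·2925 = 73125, so n = 73125/225 = 325.

325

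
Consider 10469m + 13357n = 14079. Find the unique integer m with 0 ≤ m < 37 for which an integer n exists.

Euclid: 13357 = 1·10469 + 2888; 10469 = 3·2888 + 1805; 2888 = 1·1805 + 1083; 1805 = 1·1083 + 722; 1083 = 1·722 + 361; 722 = 2·361 + 0 → gcd = 361; 14079 = 361·39.
Back-substitution yields 10469·(-14) + 13357·(11) = 361, so one solution is m = -14·39 = -546, n = 11·39 = 429.
Solutions in m differ by 13357/361 = 37; the one in [0, 37) is -546 mod 37 = 9.

9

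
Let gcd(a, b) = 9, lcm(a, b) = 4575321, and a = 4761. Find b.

8649

a·b = gcd·lcm = 9·4575321 = 41177889, so b = 41177889/4761 = 8649.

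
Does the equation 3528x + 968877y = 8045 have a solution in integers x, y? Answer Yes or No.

No

gcd(3528, 968877): 968877 = 274·3528 + 2205; 3528 = 1·2205 + 1323; 2205 = 1·1323 + 882; 1323 = 1·882 + 441; 882 = 2·441 + 0 → 441
441 does not divide 8045, so a solution does not exist.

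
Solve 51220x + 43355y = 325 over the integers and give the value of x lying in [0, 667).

Euclid: 51220 = 1·43355 + 7865; 43355 = 5·7865 + 4030; 7865 = 1·4030 + 3835; 4030 = 1·3835 + 195; 3835 = 19·195 + 130; 195 = 1·130 + 65; 130 = 2·65 + 0 → gcd = 65; 325 = 65·5.
Back-substitution yields 51220·(-226) + 43355·(267) = 65, so one solution is x = -226·5 = -1130, y = 267·5 = 1335.
Solutions in x differ by 43355/65 = 667; the one in [0, 667) is -1130 mod 667 = 204.

204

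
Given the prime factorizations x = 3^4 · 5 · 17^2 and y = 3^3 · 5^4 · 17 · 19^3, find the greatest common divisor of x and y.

2295

min exponent per shared prime: 3^3 · 5 · 17 = 2295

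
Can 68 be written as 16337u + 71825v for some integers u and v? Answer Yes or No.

Yes

By Bézout, 16337u + 71825v = 68 has integer solutions iff gcd(16337, 71825) | 68.
Euclid: 71825 = 4·16337 + 6477; 16337 = 2·6477 + 3383; 6477 = 1·3383 + 3094; 3383 = 1·3094 + 289; 3094 = 10·289 + 204; 289 = 1·204 + 85; 204 = 2·85 + 34; 85 = 2·34 + 17; 34 = 2·17 + 0. gcd = 17; 68 mod 17 = 0. Yes.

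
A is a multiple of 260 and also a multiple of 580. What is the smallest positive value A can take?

7540

gcd first: 580 = 2·260 + 60; 260 = 4·60 + 20; 60 = 3·20 + 0 → gcd = 20
lcm = 260·580/gcd = 150800/20 = 7540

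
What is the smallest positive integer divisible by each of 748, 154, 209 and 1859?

748 = 2² · 11 · 17; 154 = 2 · 7 · 11; 209 = 11 · 19; 1859 = 11 · 13²
lcm takes max exponent of each prime: 2² · 7 · 11 · 13² · 17 · 19 = 16812796

16812796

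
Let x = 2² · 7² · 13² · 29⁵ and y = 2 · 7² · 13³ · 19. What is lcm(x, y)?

167814590970572

max exponent per prime: 2² · 7² · 13³ · 19 · 29⁵ = 167814590970572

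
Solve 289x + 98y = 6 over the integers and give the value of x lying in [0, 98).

Reduce mod 98: 289x ≡ 6 (mod 98). With g = gcd(289, 98) = 1 dividing 6, divide through: 289x ≡ 6 (mod 98).
Since gcd(289, 98) = 1, x ≡ 6·(289)⁻¹ ≡ 38 (mod 98). Smallest non-negative: 38.

38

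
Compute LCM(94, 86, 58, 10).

586090

94 = 2 · 47; 86 = 2 · 43; 58 = 2 · 29; 10 = 2 · 5
lcm takes max exponent of each prime: 2 · 5 · 29 · 43 · 47 = 586090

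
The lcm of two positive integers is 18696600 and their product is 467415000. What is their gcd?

25

gcd·lcm = product, so gcd = 467415000/18696600 = 25.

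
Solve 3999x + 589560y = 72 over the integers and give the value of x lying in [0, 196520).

Reduce mod 589560: 3999x ≡ 72 (mod 589560). With g = gcd(3999, 589560) = 3 dividing 72, divide through: 1333x ≡ 24 (mod 196520).
Since gcd(1333, 196520) = 1, x ≡ 24·(1333)⁻¹ ≡ 99808 (mod 196520). Smallest non-negative: 99808.

99808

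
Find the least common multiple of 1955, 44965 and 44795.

23696555

1955 = 5 · 17 · 23; 44965 = 5 · 17 · 23²; 44795 = 5 · 17² · 31
lcm takes max exponent of each prime: 5 · 17² · 23² · 31 = 23696555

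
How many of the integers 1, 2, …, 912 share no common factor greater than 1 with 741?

531

741 = 3·13·19. Inclusion–exclusion on these primes:
912 − ⌊912/3⌋ − ⌊912/13⌋ − ⌊912/19⌋ + ⌊912/39⌋ + ⌊912/57⌋ + ⌊912/247⌋ − ⌊912/741⌋ = 531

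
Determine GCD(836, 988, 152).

836 = 2² · 11 · 19; 988 = 2² · 13 · 19; 152 = 2³ · 19
gcd takes min exponent of each prime: 2² · 19 = 76

76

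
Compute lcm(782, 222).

86802

gcd first: 782 = 3·222 + 116; 222 = 1·116 + 106; 116 = 1·106 + 10; 106 = 10·10 + 6; 10 = 1·6 + 4; 6 = 1·4 + 2; 4 = 2·2 + 0 → gcd = 2
lcm = 782·222/gcd = 173604/2 = 86802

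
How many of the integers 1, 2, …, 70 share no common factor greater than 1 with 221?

61

Prime factors of 221: 13, 17. Count integers ≤ 70 divisible by none of them.
By inclusion–exclusion: 70 − ⌊70/13⌋ − ⌊70/17⌋ + ⌊70/221⌋ = 61.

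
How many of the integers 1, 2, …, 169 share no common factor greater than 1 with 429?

95

Prime factors of 429: 3, 11, 13. Count integers ≤ 169 divisible by none of them.
By inclusion–exclusion: 169 − ⌊169/3⌋ − ⌊169/11⌋ − ⌊169/13⌋ + ⌊169/33⌋ + ⌊169/39⌋ + ⌊169/143⌋ − ⌊169/429⌋ = 95.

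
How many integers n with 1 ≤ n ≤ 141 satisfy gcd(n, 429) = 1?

79

429 = 3·11·13. Inclusion–exclusion on these primes:
141 − ⌊141/3⌋ − ⌊141/11⌋ − ⌊141/13⌋ + ⌊141/33⌋ + ⌊141/39⌋ + ⌊141/143⌋ − ⌊141/429⌋ = 79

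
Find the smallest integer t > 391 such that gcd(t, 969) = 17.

gcd(t, 969) = 17 forces 17 | t; write t = 17s. Then gcd(17s, 17·57) = 17·gcd(s, 57), so need gcd(s, 57) = 1.
17s > 391 gives s ≥ 24. The least s ≥ 24 coprime to 57 is 25, so t = 17·25 = 425.

425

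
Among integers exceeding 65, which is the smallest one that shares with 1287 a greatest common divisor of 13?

91

1287 = 13·99. Any k with gcd(k, 1287) = 13 is a multiple of 13, say 13s, with s coprime to 99.
Need s > 65/13, so s ≥ 6. First s ≥ 6 with gcd(s, 99) = 1 is s = 7. Thus k = 13·7 = 91.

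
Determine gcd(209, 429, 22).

209 = 11 · 19; 429 = 3 · 11 · 13; 22 = 2 · 11
gcd takes min exponent of each prime: 11 = 11

11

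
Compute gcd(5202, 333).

9

Euclid: 5202 = 15·333 + 207; 333 = 1·207 + 126; 207 = 1·126 + 81; 126 = 1·81 + 45; 81 = 1·45 + 36; 45 = 1·36 + 9; 36 = 4·9 + 0. Last nonzero remainder: 9.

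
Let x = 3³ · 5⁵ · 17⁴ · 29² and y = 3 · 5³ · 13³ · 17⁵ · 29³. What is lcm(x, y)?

6419222708356209375

max exponent per prime: 3³ · 5⁵ · 13³ · 17⁵ · 29³ = 6419222708356209375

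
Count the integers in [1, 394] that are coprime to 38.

38 = 2·19. Inclusion–exclusion on these primes:
394 − ⌊394/2⌋ − ⌊394/19⌋ + ⌊394/38⌋ = 187

187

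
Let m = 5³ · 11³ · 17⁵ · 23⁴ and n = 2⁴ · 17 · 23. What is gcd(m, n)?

min exponent per shared prime: 17 · 23 = 391

391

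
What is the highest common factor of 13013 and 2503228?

1183

13013 = 7 · 11 · 13²
2503228 = 2² · 7 · 13² · 23²
Common: 7 · 13² = 1183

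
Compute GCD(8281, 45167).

8281 = 7² · 13²
45167 = 31² · 47
Common: 1 = 1

1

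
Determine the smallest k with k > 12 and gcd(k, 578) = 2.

14

gcd(k, 578) = 2 forces 2 | k; write k = 2s. Then gcd(2s, 2·289) = 2·gcd(s, 289), so need gcd(s, 289) = 1.
2s > 12 gives s ≥ 7. The least s ≥ 7 coprime to 289 is 7, so k = 2·7 = 14.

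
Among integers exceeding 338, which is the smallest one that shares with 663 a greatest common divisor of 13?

gcd(x, 663) = 13 forces 13 | x; write x = 13s. Then gcd(13s, 13·51) = 13·gcd(s, 51), so need gcd(s, 51) = 1.
13s > 338 gives s ≥ 27. The least s ≥ 27 coprime to 51 is 28, so x = 13·28 = 364.

364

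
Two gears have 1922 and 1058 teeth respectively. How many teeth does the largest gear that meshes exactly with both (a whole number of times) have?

2

1922 = 2 · 31²
1058 = 2 · 23²
Common: 2 = 2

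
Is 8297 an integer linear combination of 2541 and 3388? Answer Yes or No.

By Bézout, 2541u − 3388v = 8297 has integer solutions iff gcd(2541, 3388) | 8297.
Euclid: 3388 = 1·2541 + 847; 2541 = 3·847 + 0. gcd = 847; 8297 mod 847 = 674. No.

No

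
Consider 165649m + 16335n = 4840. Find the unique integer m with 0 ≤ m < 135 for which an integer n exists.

130

gcd(165649, 16335) = 121 (Euclid: 165649 = 10·16335 + 2299; 16335 = 7·2299 + 242; 2299 = 9·242 + 121; 242 = 2·121 + 0), and 121 | 4840.
Extended Euclid: 165649·(64) + 16335·(-649) = 121. Scale by 40: m₀ = 2560.
General solution m = m₀ + 135t; reducing mod 135 gives m = 130 (and n = -1318).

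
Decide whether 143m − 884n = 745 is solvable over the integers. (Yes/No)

gcd(143, 884): 884 = 6·143 + 26; 143 = 5·26 + 13; 26 = 2·13 + 0 → 13
13 does not divide 745, so a solution does not exist.

No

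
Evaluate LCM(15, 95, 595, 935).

15 = 3 · 5; 95 = 5 · 19; 595 = 5 · 7 · 17; 935 = 5 · 11 · 17
lcm takes max exponent of each prime: 3 · 5 · 7 · 11 · 17 · 19 = 373065

373065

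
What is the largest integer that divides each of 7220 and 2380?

20

7220 = 2² · 5 · 19²
2380 = 2² · 5 · 7 · 17
Common: 2² · 5 = 20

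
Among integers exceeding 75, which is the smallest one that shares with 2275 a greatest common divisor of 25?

2275 = 25·91. Any a with gcd(a, 2275) = 25 is a multiple of 25, say 25s, with s coprime to 91.
Need s > 75/25, so s ≥ 4. First s ≥ 4 with gcd(s, 91) = 1 is s = 4. Thus a = 25·4 = 100.

100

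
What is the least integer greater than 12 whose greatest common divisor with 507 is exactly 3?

gcd(t, 507) = 3 forces 3 | t; write t = 3s. Then gcd(3s, 3·169) = 3·gcd(s, 169), so need gcd(s, 169) = 1.
3s > 12 gives s ≥ 5. The least s ≥ 5 coprime to 169 is 5, so t = 3·5 = 15.

15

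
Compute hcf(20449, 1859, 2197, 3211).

20449 = 11² · 13²; 1859 = 11 · 13²; 2197 = 13³; 3211 = 13² · 19
gcd takes min exponent of each prime: 13² = 169

169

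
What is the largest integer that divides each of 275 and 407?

11

275 = 5² · 11
407 = 11 · 37
Common: 11 = 11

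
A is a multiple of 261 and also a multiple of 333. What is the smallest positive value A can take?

9657

261 = 3² · 29; 333 = 3² · 37
max exponents: 3² · 29 · 37 = 9657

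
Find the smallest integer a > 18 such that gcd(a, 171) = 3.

21

171 = 3·57. Any a with gcd(a, 171) = 3 is a multiple of 3, say 3s, with s coprime to 57.
Need s > 18/3, so s ≥ 7. First s ≥ 7 with gcd(s, 57) = 1 is s = 7. Thus a = 3·7 = 21.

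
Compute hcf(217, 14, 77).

gcd(217, 14): 217 = 15·14 + 7; 14 = 2·7 + 0 → 7
gcd(7, 77): 77 = 11·7 + 0 → 7

7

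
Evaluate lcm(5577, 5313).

897897

5577 = 3 · 11 · 13²; 5313 = 3 · 7 · 11 · 23
max exponents: 3 · 7 · 11 · 13² · 23 = 897897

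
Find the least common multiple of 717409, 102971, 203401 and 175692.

12315309770148

lcm(717409, 102971) = 717409·102971/gcd = 73872322139/121 = 610515059
lcm(610515059, 203401) = 610515059·203401/gcd = 124179373515659/121 = 1026275814179
lcm(1026275814179, 175692) = 1026275814179·175692/gcd = 180308450344736868/14641 = 12315309770148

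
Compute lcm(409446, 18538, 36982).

lcm(409446, 18538) = 409446·18538/gcd = 7590309948/46 = 165006738
lcm(165006738, 36982) = 165006738·36982/gcd = 6102279184716/2 = 3051139592358

3051139592358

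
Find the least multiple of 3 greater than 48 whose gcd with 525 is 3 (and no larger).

51

525 = 3·175. Any t with gcd(t, 525) = 3 is a multiple of 3, say 3s, with s coprime to 175.
Need s > 48/3, so s ≥ 17. First s ≥ 17 with gcd(s, 175) = 1 is s = 17. Thus t = 3·17 = 51.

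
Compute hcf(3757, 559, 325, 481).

3757 = 13 · 17²; 559 = 13 · 43; 325 = 5² · 13; 481 = 13 · 37
gcd takes min exponent of each prime: 13 = 13

13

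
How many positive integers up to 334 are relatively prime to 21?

191

21 = 3·7. Inclusion–exclusion on these primes:
334 − ⌊334/3⌋ − ⌊334/7⌋ + ⌊334/21⌋ = 191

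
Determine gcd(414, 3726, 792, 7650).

18

gcd(414, 3726): 3726 = 9·414 + 0 → 414
gcd(414, 792): 792 = 1·414 + 378; 414 = 1·378 + 36; 378 = 10·36 + 18; 36 = 2·18 + 0 → 18
gcd(18, 7650): 7650 = 425·18 + 0 → 18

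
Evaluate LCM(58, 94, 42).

58 = 2 · 29; 94 = 2 · 47; 42 = 2 · 3 · 7
lcm takes max exponent of each prime: 2 · 3 · 7 · 29 · 47 = 57246

57246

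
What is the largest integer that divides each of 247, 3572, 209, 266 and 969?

gcd(247, 3572): 3572 = 14·247 + 114; 247 = 2·114 + 19; 114 = 6·19 + 0 → 19
gcd(19, 209): 209 = 11·19 + 0 → 19
gcd(19, 266): 266 = 14·19 + 0 → 19
gcd(19, 969): 969 = 51·19 + 0 → 19

19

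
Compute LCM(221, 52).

884

221 = 13 · 17; 52 = 2² · 13
max exponents: 2² · 13 · 17 = 884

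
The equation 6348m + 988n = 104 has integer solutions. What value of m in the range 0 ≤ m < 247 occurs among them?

52

gcd(6348, 988) = 4 (Euclid: 6348 = 6·988 + 420; 988 = 2·420 + 148; 420 = 2·148 + 124; 148 = 1·124 + 24; 124 = 5·24 + 4; 24 = 6·4 + 0), and 4 | 104.
Extended Euclid: 6348·(40) + 988·(-257) = 4. Scale by 26: m₀ = 1040.
General solution m = m₀ + 247t; reducing mod 247 gives m = 52 (and n = -334).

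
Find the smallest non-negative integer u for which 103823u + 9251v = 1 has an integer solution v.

7434

Euclid: 103823 = 11·9251 + 2062; 9251 = 4·2062 + 1003; 2062 = 2·1003 + 56; 1003 = 17·56 + 51; 56 = 1·51 + 5; 51 = 10·5 + 1; 5 = 5·1 + 0 → gcd = 1; 1 = 1·1.
Back-substitution yields 103823·(-1817) + 9251·(20392) = 1, so one solution is u = -1817·1 = -1817, v = 20392·1 = 20392.
Solutions in u differ by 9251/1 = 9251; the one in [0, 9251) is -1817 mod 9251 = 7434.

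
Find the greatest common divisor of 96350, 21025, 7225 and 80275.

96350 = 2 · 5² · 41 · 47; 21025 = 5² · 29²; 7225 = 5² · 17²; 80275 = 5² · 13² · 19
gcd takes min exponent of each prime: 5² = 25

25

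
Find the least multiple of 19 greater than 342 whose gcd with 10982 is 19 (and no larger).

10982 = 19·578. Any x with gcd(x, 10982) = 19 is a multiple of 19, say 19s, with s coprime to 578.
Need s > 342/19, so s ≥ 19. First s ≥ 19 with gcd(s, 578) = 1 is s = 19. Thus x = 19·19 = 361.

361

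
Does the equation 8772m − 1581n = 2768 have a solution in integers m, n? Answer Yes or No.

By Bézout, 8772m − 1581n = 2768 has integer solutions iff gcd(8772, 1581) | 2768.
Euclid: 8772 = 5·1581 + 867; 1581 = 1·867 + 714; 867 = 1·714 + 153; 714 = 4·153 + 102; 153 = 1·102 + 51; 102 = 2·51 + 0. gcd = 51; 2768 mod 51 = 14. No.

No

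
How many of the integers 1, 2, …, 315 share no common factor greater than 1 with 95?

Prime factors of 95: 5, 19. Count integers ≤ 315 divisible by none of them.
By inclusion–exclusion: 315 − ⌊315/5⌋ − ⌊315/19⌋ + ⌊315/95⌋ = 239.

239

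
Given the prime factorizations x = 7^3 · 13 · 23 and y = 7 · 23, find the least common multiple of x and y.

max exponent per prime: 7^3 · 13 · 23 = 102557

102557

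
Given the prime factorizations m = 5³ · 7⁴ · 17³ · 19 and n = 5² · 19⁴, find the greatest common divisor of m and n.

475

min exponent per shared prime: 5² · 19 = 475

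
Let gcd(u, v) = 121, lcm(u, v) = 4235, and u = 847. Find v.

u·v = gcd·lcm = 121·4235 = 512435, so v = 512435/847 = 605.

605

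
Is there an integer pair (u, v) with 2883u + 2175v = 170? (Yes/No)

No

By Bézout, 2883u + 2175v = 170 has integer solutions iff gcd(2883, 2175) | 170.
Euclid: 2883 = 1·2175 + 708; 2175 = 3·708 + 51; 708 = 13·51 + 45; 51 = 1·45 + 6; 45 = 7·6 + 3; 6 = 2·3 + 0. gcd = 3; 170 mod 3 = 2. No.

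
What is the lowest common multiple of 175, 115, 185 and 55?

175 = 5² · 7; 115 = 5 · 23; 185 = 5 · 37; 55 = 5 · 11
lcm takes max exponent of each prime: 5² · 7 · 11 · 23 · 37 = 1638175

1638175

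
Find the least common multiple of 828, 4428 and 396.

1120284

828 = 2² · 3² · 23; 4428 = 2² · 3³ · 41; 396 = 2² · 3² · 11
lcm takes max exponent of each prime: 2² · 3³ · 11 · 23 · 41 = 1120284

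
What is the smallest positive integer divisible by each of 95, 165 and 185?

115995

95 = 5 · 19; 165 = 3 · 5 · 11; 185 = 5 · 37
lcm takes max exponent of each prime: 3 · 5 · 11 · 19 · 37 = 115995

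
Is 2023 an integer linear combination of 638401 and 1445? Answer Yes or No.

By Bézout, 638401p − 1445q = 2023 has integer solutions iff gcd(638401, 1445) | 2023.
Euclid: 638401 = 441·1445 + 1156; 1445 = 1·1156 + 289; 1156 = 4·289 + 0. gcd = 289; 2023 mod 289 = 0. Yes.

Yes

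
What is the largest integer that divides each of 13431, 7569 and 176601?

13431 = 3 · 11² · 37; 7569 = 3² · 29²; 176601 = 3 · 37² · 43
gcd takes min exponent of each prime: 3 = 3

3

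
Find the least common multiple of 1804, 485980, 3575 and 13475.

63461698300

1804 = 2² · 11 · 41; 485980 = 2² · 5 · 11 · 47²; 3575 = 5² · 11 · 13; 13475 = 5² · 7² · 11
lcm takes max exponent of each prime: 2² · 5² · 7² · 11 · 13 · 41 · 47² = 63461698300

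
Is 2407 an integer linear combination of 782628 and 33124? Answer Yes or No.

No

By Bézout, 782628m − 33124n = 2407 has integer solutions iff gcd(782628, 33124) | 2407.
Euclid: 782628 = 23·33124 + 20776; 33124 = 1·20776 + 12348; 20776 = 1·12348 + 8428; 12348 = 1·8428 + 3920; 8428 = 2·3920 + 588; 3920 = 6·588 + 392; 588 = 1·392 + 196; 392 = 2·196 + 0. gcd = 196; 2407 mod 196 = 55. No.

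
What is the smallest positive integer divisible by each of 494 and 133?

3458

gcd first: 494 = 3·133 + 95; 133 = 1·95 + 38; 95 = 2·38 + 19; 38 = 2·19 + 0 → gcd = 19
lcm = 494·133/gcd = 65702/19 = 3458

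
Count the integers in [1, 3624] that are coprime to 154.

1412

154 = 2·7·11. Inclusion–exclusion on these primes:
3624 − ⌊3624/2⌋ − ⌊3624/7⌋ − ⌊3624/11⌋ + ⌊3624/14⌋ + ⌊3624/22⌋ + ⌊3624/77⌋ − ⌊3624/154⌋ = 1412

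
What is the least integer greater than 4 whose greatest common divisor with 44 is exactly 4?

8

Multiples of 4 above 4: 4·2, 4·3, … . Need the cofactor coprime to 44/4 = 11.
Checking s = 2, 3, … the first with gcd(s, 11) = 1 is s = 2, giving 8.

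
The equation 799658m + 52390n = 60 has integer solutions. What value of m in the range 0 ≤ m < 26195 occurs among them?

10950

Euclid: 799658 = 15·52390 + 13808; 52390 = 3·13808 + 10966; 13808 = 1·10966 + 2842; 10966 = 3·2842 + 2440; 2842 = 1·2440 + 402; 2440 = 6·402 + 28; 402 = 14·28 + 10; 28 = 2·10 + 8; 10 = 1·8 + 2; 8 = 4·2 + 0 → gcd = 2; 60 = 2·30.
Back-substitution yields 799658·(5604) + 52390·(-85537) = 2, so one solution is m = 5604·30 = 168120, n = -85537·30 = -2566110.
Solutions in m differ by 52390/2 = 26195; the one in [0, 26195) is 168120 mod 26195 = 10950.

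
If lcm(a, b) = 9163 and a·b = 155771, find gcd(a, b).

gcd·lcm = product, so gcd = 155771/9163 = 17.

17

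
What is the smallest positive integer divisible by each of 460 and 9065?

833980

460 = 2² · 5 · 23; 9065 = 5 · 7² · 37
max exponents: 2² · 5 · 7² · 23 · 37 = 833980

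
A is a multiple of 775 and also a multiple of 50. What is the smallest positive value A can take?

gcd first: 775 = 15·50 + 25; 50 = 2·25 + 0 → gcd = 25
lcm = 775·50/gcd = 38750/25 = 1550

1550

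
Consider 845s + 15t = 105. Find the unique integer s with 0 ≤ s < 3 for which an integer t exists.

gcd(845, 15) = 5 (Euclid: 845 = 56·15 + 5; 15 = 3·5 + 0), and 5 | 105.
Extended Euclid: 845·(1) + 15·(-56) = 5. Scale by 21: s₀ = 21.
General solution s = s₀ + 3k; reducing mod 3 gives s = 0 (and t = 7).

0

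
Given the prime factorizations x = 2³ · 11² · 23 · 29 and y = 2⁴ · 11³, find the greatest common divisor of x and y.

968

min exponent per shared prime: 2³ · 11² = 968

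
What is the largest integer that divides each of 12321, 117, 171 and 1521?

9

gcd(12321, 117): 12321 = 105·117 + 36; 117 = 3·36 + 9; 36 = 4·9 + 0 → 9
gcd(9, 171): 171 = 19·9 + 0 → 9
gcd(9, 1521): 1521 = 169·9 + 0 → 9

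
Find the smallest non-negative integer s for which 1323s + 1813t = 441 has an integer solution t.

Euclid: 1813 = 1·1323 + 490; 1323 = 2·490 + 343; 490 = 1·343 + 147; 343 = 2·147 + 49; 147 = 3·49 + 0 → gcd = 49; 441 = 49·9.
Back-substitution yields 1323·(11) + 1813·(-8) = 49, so one solution is s = 11·9 = 99, t = -8·9 = -72.
Solutions in s differ by 1813/49 = 37; the one in [0, 37) is 99 mod 37 = 25.

25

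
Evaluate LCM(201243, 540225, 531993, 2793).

201243 = 3 · 7² · 37²; 540225 = 3² · 5² · 7⁴; 531993 = 3 · 7³ · 11 · 47; 2793 = 3 · 7² · 19
lcm takes max exponent of each prime: 3² · 5² · 7⁴ · 11 · 19 · 37² · 47 = 7264776709575

7264776709575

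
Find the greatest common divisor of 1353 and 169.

1

1353 = 3 · 11 · 41
169 = 13²
Common: 1 = 1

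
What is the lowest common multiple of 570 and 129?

570 = 2 · 3 · 5 · 19; 129 = 3 · 43
max exponents: 2 · 3 · 5 · 19 · 43 = 24510

24510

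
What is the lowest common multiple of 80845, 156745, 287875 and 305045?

80845 = 5 · 19 · 23 · 37; 156745 = 5 · 23 · 29 · 47; 287875 = 5³ · 7² · 47; 305045 = 5 · 13² · 19²
lcm takes max exponent of each prime: 5³ · 7² · 13² · 19² · 23 · 29 · 37 · 47 = 433436434829125

433436434829125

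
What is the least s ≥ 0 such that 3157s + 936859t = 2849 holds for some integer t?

Reduce mod 936859: 3157s ≡ 2849 (mod 936859). With g = gcd(3157, 936859) = 77 dividing 2849, divide through: 41s ≡ 37 (mod 12167).
Since gcd(41, 12167) = 1, s ≡ 37·(41)⁻¹ ≡ 4749 (mod 12167). Smallest non-negative: 4749.

4749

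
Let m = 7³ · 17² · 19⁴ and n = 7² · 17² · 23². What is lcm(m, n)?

6833796446743

max exponent per prime: 7³ · 17² · 19⁴ · 23² = 6833796446743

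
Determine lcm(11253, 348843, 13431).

11253 = 3 · 11² · 31; 348843 = 3 · 11² · 31²; 13431 = 3 · 11² · 37
lcm takes max exponent of each prime: 3 · 11² · 31² · 37 = 12907191

12907191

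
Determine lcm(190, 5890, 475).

29450

190 = 2 · 5 · 19; 5890 = 2 · 5 · 19 · 31; 475 = 5² · 19
lcm takes max exponent of each prime: 2 · 5² · 19 · 31 = 29450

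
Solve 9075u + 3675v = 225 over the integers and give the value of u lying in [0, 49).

47

Euclid: 9075 = 2·3675 + 1725; 3675 = 2·1725 + 225; 1725 = 7·225 + 150; 225 = 1·150 + 75; 150 = 2·75 + 0 → gcd = 75; 225 = 75·3.
Back-substitution yields 9075·(-17) + 3675·(42) = 75, so one solution is u = -17·3 = -51, v = 42·3 = 126.
Solutions in u differ by 3675/75 = 49; the one in [0, 49) is -51 mod 49 = 47.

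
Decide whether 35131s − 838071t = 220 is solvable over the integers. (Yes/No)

By Bézout, 35131s − 838071t = 220 has integer solutions iff gcd(35131, 838071) | 220.
Euclid: 838071 = 23·35131 + 30058; 35131 = 1·30058 + 5073; 30058 = 5·5073 + 4693; 5073 = 1·4693 + 380; 4693 = 12·380 + 133; 380 = 2·133 + 114; 133 = 1·114 + 19; 114 = 6·19 + 0. gcd = 19; 220 mod 19 = 11. No.

No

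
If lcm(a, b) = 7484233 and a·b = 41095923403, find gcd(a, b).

From gcd × lcm = ab: gcd = 41095923403 / 7484233 = 5491.

5491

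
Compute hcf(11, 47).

1

11 = 11
47 = 47
Common: 1 = 1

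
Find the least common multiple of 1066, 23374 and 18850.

lcm(1066, 23374) = 1066·23374/gcd = 24916684/26 = 958334
lcm(958334, 18850) = 958334·18850/gcd = 18064595900/754 = 23958350

23958350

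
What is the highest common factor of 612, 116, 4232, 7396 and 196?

612 = 2² · 3² · 17; 116 = 2² · 29; 4232 = 2³ · 23²; 7396 = 2² · 43²; 196 = 2² · 7²
gcd takes min exponent of each prime: 2² = 4

4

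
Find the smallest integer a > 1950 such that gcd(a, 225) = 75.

gcd(a, 225) = 75 forces 75 | a; write a = 75s. Then gcd(75s, 75·3) = 75·gcd(s, 3), so need gcd(s, 3) = 1.
75s > 1950 gives s ≥ 27. The least s ≥ 27 coprime to 3 is 28, so a = 75·28 = 2100.

2100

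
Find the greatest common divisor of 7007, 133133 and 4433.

143

gcd(7007, 133133): 133133 = 19·7007 + 0 → 7007
gcd(7007, 4433): 7007 = 1·4433 + 2574; 4433 = 1·2574 + 1859; 2574 = 1·1859 + 715; 1859 = 2·715 + 429; 715 = 1·429 + 286; 429 = 1·286 + 143; 286 = 2·143 + 0 → 143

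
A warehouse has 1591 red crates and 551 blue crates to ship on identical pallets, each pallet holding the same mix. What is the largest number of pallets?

1

Euclid: 1591 = 2·551 + 489; 551 = 1·489 + 62; 489 = 7·62 + 55; 62 = 1·55 + 7; 55 = 7·7 + 6; 7 = 1·6 + 1; 6 = 6·1 + 0. Last nonzero remainder: 1.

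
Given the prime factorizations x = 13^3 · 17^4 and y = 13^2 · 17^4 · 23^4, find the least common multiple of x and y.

max exponent per prime: 13^3 · 17^4 · 23^4 = 51349602553717

51349602553717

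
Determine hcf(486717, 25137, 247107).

gcd(486717, 25137): 486717 = 19·25137 + 9114; 25137 = 2·9114 + 6909; 9114 = 1·6909 + 2205; 6909 = 3·2205 + 294; 2205 = 7·294 + 147; 294 = 2·147 + 0 → 147
gcd(147, 247107): 247107 = 1681·147 + 0 → 147

147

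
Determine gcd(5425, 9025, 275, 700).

25

gcd(5425, 9025): 9025 = 1·5425 + 3600; 5425 = 1·3600 + 1825; 3600 = 1·1825 + 1775; 1825 = 1·1775 + 50; 1775 = 35·50 + 25; 50 = 2·25 + 0 → 25
gcd(25, 275): 275 = 11·25 + 0 → 25
gcd(25, 700): 700 = 28·25 + 0 → 25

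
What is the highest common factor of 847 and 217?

847 = 7 · 11²
217 = 7 · 31
Common: 7 = 7

7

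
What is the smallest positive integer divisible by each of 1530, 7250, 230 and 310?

1530 = 2 · 3² · 5 · 17; 7250 = 2 · 5³ · 29; 230 = 2 · 5 · 23; 310 = 2 · 5 · 31
lcm takes max exponent of each prime: 2 · 3² · 5³ · 17 · 23 · 29 · 31 = 790895250

790895250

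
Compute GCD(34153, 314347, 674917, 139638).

gcd(34153, 314347): 314347 = 9·34153 + 6970; 34153 = 4·6970 + 6273; 6970 = 1·6273 + 697; 6273 = 9·697 + 0 → 697
gcd(697, 674917): 674917 = 968·697 + 221; 697 = 3·221 + 34; 221 = 6·34 + 17; 34 = 2·17 + 0 → 17
gcd(17, 139638): 139638 = 8214·17 + 0 → 17

17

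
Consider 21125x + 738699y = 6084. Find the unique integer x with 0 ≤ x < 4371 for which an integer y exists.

315

Reduce mod 738699: 21125x ≡ 6084 (mod 738699). With g = gcd(21125, 738699) = 169 dividing 6084, divide through: 125x ≡ 36 (mod 4371).
Since gcd(125, 4371) = 1, x ≡ 36·(125)⁻¹ ≡ 315 (mod 4371). Smallest non-negative: 315.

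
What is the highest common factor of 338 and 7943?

169

338 = 2 · 13²
7943 = 13² · 47
Common: 13² = 169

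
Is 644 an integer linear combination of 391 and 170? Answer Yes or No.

By Bézout, 391x + 170y = 644 has integer solutions iff gcd(391, 170) | 644.
Euclid: 391 = 2·170 + 51; 170 = 3·51 + 17; 51 = 3·17 + 0. gcd = 17; 644 mod 17 = 15. No.

No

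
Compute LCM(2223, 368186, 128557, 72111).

lcm(2223, 368186) = 2223·368186/gcd = 818477478/13 = 62959806
lcm(62959806, 128557) = 62959806·128557/gcd = 8093923779942/13 = 622609521534
lcm(622609521534, 72111) = 622609521534·72111/gcd = 44896995207338274/39 = 1151205005316366

1151205005316366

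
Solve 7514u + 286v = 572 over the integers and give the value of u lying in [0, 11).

0

gcd(7514, 286) = 26 (Euclid: 7514 = 26·286 + 78; 286 = 3·78 + 52; 78 = 1·52 + 26; 52 = 2·26 + 0), and 26 | 572.
Extended Euclid: 7514·(4) + 286·(-105) = 26. Scale by 22: u₀ = 88.
General solution u = u₀ + 11t; reducing mod 11 gives u = 0 (and v = 2).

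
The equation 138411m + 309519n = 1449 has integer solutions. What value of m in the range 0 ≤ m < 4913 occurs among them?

1098

Euclid: 309519 = 2·138411 + 32697; 138411 = 4·32697 + 7623; 32697 = 4·7623 + 2205; 7623 = 3·2205 + 1008; 2205 = 2·1008 + 189; 1008 = 5·189 + 63; 189 = 3·63 + 0 → gcd = 63; 1449 = 63·23.
Back-substitution yields 138411·(1543) + 309519·(-690) = 63, so one solution is m = 1543·23 = 35489, n = -690·23 = -15870.
Solutions in m differ by 309519/63 = 4913; the one in [0, 4913) is 35489 mod 4913 = 1098.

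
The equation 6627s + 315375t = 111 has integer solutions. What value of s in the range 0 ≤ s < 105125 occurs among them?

gcd(6627, 315375) = 3 (Euclid: 315375 = 47·6627 + 3906; 6627 = 1·3906 + 2721; 3906 = 1·2721 + 1185; 2721 = 2·1185 + 351; 1185 = 3·351 + 132; 351 = 2·132 + 87; 132 = 1·87 + 45; 87 = 1·45 + 42; 45 = 1·42 + 3; 42 = 14·3 + 0), and 3 | 111.
Extended Euclid: 6627·(-7186) + 315375·(151) = 3. Scale by 37: s₀ = -265882.
General solution s = s₀ + 105125k; reducing mod 105125 gives s = 49493 (and t = -1040).

49493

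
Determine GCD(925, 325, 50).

25

gcd(925, 325): 925 = 2·325 + 275; 325 = 1·275 + 50; 275 = 5·50 + 25; 50 = 2·25 + 0 → 25
gcd(25, 50): 50 = 2·25 + 0 → 25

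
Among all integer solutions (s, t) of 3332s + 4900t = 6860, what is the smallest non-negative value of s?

gcd(3332, 4900) = 196 (Euclid: 4900 = 1·3332 + 1568; 3332 = 2·1568 + 196; 1568 = 8·196 + 0), and 196 | 6860.
Extended Euclid: 3332·(3) + 4900·(-2) = 196. Scale by 35: s₀ = 105.
General solution s = s₀ + 25k; reducing mod 25 gives s = 5 (and t = -2).

5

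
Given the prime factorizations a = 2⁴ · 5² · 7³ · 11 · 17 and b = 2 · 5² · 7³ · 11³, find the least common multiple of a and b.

max exponent per prime: 2⁴ · 5² · 7³ · 11³ · 17 = 3104424400

3104424400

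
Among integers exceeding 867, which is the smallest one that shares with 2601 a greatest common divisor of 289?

2601 = 289·9. Any t with gcd(t, 2601) = 289 is a multiple of 289, say 289s, with s coprime to 9.
Need s > 867/289, so s ≥ 4. First s ≥ 4 with gcd(s, 9) = 1 is s = 4. Thus t = 289·4 = 1156.

1156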